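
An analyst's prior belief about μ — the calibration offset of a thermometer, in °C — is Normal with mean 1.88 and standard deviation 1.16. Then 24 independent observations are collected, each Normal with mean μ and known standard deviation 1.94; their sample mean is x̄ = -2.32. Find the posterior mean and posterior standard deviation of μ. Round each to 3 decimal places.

With known σ, the Normal prior is conjugate. Weight on the data is w = (n/σ²)/(n/σ² + 1/τ₀²) = 6.37687/(6.37687+0.743163) = 0.89562.
Posterior mean = w·x̄ + (1−w)·μ₀ = 0.89562·-2.32 + 0.10438·1.88 = -1.882. Posterior variance = 1/(6.37687+0.743163) = 0.140449, so SD = 0.375.

Posterior mean ≈ -1.882; posterior SD ≈ 0.375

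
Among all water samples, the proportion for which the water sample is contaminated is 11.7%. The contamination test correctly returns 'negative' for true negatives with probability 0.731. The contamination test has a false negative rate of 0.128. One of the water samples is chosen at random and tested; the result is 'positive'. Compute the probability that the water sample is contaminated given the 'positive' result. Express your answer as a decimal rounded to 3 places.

Write H for 'the water sample is contaminated'. Prior odds H:¬H = 0.117/0.883 = 0.13250. For the 'positive' outcome, the likelihood ratio is 0.872/0.269 = 3.2416.
Posterior odds = 0.13250 × 3.2416 = 0.42953, so P(H|E) = 0.42953/(1+0.42953) = 0.300.

P(H | E) ≈ 0.300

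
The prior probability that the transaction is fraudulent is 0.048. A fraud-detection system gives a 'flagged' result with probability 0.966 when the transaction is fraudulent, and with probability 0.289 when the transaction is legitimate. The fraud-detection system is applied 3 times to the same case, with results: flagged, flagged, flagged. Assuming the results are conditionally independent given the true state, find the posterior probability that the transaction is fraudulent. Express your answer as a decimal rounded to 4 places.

Posterior P(H) ≈ 0.6531

With H the event that the transaction is fraudulent, the joint likelihood of the observed sequence is P(data|H) = 0.966·0.966·0.966 = 0.90143 and P(data|¬H) = 0.289·0.289·0.289 = 0.024138.
Bayes: P(H|data) = 0.048·0.90143 / (0.048·0.90143 + 0.952·0.024138) = 0.043269/0.066248 = 0.6531.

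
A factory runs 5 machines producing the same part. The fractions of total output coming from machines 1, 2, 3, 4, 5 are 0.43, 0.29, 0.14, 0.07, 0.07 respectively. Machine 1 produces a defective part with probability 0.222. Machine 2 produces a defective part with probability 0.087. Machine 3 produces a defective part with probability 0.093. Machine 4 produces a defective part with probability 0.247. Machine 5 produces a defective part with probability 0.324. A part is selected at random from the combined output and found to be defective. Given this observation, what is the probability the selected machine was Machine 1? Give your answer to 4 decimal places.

Posterior probability ≈ 0.5496

Tabulate prior·likelihood by source: [1] prior 0.43, lik 0.222, product 0.09546; [2] prior 0.29, lik 0.087, product 0.02523; [3] prior 0.14, lik 0.093, product 0.01302; [4] prior 0.07, lik 0.247, product 0.01729; [5] prior 0.07, lik 0.324, product 0.02268.
Normalizing constant = 0.17368; the posterior for Machine 1 is its product over the sum, 0.09546/0.17368 = 0.5496.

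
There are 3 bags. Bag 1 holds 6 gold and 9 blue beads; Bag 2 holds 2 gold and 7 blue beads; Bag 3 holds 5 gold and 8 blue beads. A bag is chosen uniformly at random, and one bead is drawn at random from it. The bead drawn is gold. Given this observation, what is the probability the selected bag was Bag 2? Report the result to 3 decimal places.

Tabulate prior·likelihood by source: [1] prior 0.333333, lik 0.4, product 0.1333; [2] prior 0.333333, lik 0.2222, product 0.07407; [3] prior 0.333333, lik 0.3846, product 0.1282.
Normalizing constant = 0.33561; the posterior for Bag 2 is its product over the sum, 0.07407/0.33561 = 0.221.

Posterior probability ≈ 0.221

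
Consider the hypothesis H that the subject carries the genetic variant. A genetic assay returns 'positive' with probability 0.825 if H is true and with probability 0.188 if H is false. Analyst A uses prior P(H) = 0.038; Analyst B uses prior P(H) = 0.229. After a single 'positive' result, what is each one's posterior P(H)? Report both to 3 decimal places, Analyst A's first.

P('+'|H) = 0.825, P('+'|¬H) = 0.188.
Analyst A: numerator 0.825·0.038 = 0.031350; evidence = 0.031350+0.188·0.962 = 0.21221; posterior = 0.148.
Analyst B: numerator 0.825·0.229 = 0.18893; evidence = 0.18893+0.188·0.771 = 0.33387; posterior = 0.566.

Analyst A: 0.148; Analyst B: 0.566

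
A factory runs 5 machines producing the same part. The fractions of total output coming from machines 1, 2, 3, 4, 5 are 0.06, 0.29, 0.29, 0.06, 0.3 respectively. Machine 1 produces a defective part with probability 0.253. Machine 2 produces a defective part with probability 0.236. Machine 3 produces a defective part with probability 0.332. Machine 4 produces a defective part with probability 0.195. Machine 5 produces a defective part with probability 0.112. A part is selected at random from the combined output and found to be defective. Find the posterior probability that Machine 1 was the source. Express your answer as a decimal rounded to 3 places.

Tabulate prior·likelihood by source: [1] prior 0.06, lik 0.253, product 0.01518; [2] prior 0.29, lik 0.236, product 0.06844; [3] prior 0.29, lik 0.332, product 0.09628; [4] prior 0.06, lik 0.195, product 0.01170; [5] prior 0.3, lik 0.112, product 0.03360.
Normalizing constant = 0.22520; the posterior for Machine 1 is its product over the sum, 0.01518/0.22520 = 0.067.

Posterior probability ≈ 0.067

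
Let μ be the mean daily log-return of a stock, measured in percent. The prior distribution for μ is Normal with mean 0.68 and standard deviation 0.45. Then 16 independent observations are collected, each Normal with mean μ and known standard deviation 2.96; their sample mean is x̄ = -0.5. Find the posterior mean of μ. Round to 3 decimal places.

Posterior mean ≈ 0.361

Prior precision 1/τ₀² = 1/0.45² = 4.93827; data precision n/σ² = 16/2.96² = 1.82615.
Posterior precision = 4.93827 + 1.82615 = 6.76442.
Posterior mean = (4.93827·0.68 + 1.82615·-0.5) / 6.76442 = 0.361.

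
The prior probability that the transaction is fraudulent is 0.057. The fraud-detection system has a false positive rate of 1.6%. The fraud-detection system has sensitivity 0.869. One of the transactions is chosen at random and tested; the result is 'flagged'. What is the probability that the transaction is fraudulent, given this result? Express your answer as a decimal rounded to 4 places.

Write H for 'the transaction is fraudulent'. Prior odds H:¬H = 0.057/0.943 = 0.060445. For the 'flagged' outcome, the likelihood ratio is 0.869/0.016 = 54.312.
Posterior odds = 0.060445 × 54.312 = 3.2829, so P(H|E) = 3.2829/(1+3.2829) = 0.7665.

P(H | E) ≈ 0.7665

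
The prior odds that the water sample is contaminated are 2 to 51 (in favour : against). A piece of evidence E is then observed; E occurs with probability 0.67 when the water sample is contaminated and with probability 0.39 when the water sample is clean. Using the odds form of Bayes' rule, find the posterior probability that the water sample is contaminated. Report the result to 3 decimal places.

Posterior probability ≈ 0.063

Prior odds = 2/51 = 0.039216. In log-odds, ln(0.039216) = -3.2387.
Add log likelihood ratio: ln(1.7179) = 0.54113.
Posterior log-odds = -2.6975, so posterior odds = exp(-2.6975) = 0.067371. Converting, P(H|E) = 0.067371/1.0674 = 0.063.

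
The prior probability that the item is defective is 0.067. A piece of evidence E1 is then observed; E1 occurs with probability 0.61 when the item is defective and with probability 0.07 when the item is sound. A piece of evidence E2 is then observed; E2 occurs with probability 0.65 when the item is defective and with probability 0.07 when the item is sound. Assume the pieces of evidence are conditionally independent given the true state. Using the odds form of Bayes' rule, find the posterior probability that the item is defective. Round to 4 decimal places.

Posterior probability ≈ 0.8532

Prior odds = 0.067/(1−0.067) = 0.071811.
Likelihood ratio for E1 = 0.61/0.07 = 8.7143.
Likelihood ratio for E2 = 0.65/0.07 = 9.2857.
Posterior odds = prior odds × LR₁ × LR₂ = 5.8109.
Posterior probability = odds/(1+odds) = 5.8109/6.8109 = 0.8532.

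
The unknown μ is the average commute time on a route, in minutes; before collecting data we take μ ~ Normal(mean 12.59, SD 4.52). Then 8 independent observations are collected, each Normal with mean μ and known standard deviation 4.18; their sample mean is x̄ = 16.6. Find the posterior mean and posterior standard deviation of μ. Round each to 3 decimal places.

Posterior mean ≈ 16.213; posterior SD ≈ 1.405

Prior precision 1/τ₀² = 1/4.52² = 0.0489467; data precision n/σ² = 8/4.18² = 0.457865.
Posterior precision = 0.0489467 + 0.457865 = 0.506812, giving posterior SD = 1/√0.506812 = 1.405.
Posterior mean = (0.0489467·12.59 + 0.457865·16.6) / 0.506812 = 16.213.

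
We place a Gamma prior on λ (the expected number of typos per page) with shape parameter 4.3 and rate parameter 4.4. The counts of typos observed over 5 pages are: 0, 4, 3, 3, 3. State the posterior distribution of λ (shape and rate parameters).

Posterior: Gamma(shape=17.3, rate=9.4)

The Poisson likelihood adds the total count to the shape and the number of exposure periods to the rate. Here ∑xᵢ = 13 and n = 5, so shape 4.3→17.3 and rate 4.4→9.4.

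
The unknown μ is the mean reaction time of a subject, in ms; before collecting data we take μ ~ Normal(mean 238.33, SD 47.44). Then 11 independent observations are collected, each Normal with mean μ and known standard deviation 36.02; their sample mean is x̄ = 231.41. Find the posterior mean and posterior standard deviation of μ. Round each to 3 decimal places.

Posterior mean ≈ 231.755; posterior SD ≈ 10.587

Prior precision 1/τ₀² = 1/47.44² = 0.00044434; data precision n/σ² = 11/36.02² = 0.00847823.
Posterior precision = 0.00044434 + 0.00847823 = 0.00892257, giving posterior SD = 1/√0.00892257 = 10.587.
Posterior mean = (0.00044434·238.33 + 0.00847823·231.41) / 0.00892257 = 231.755.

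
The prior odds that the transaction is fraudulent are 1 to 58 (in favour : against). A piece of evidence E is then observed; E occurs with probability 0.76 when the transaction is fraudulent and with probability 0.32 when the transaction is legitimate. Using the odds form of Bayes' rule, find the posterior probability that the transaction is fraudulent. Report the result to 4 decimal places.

Prior odds = 1/58 = 0.017241. In log-odds, ln(0.017241) = -4.0604.
Add log likelihood ratio: ln(2.3750) = 0.86500.
Posterior log-odds = -3.1954, so posterior odds = exp(-3.1954) = 0.040948. Converting, P(H|E) = 0.040948/1.0409 = 0.0393.

Posterior probability ≈ 0.0393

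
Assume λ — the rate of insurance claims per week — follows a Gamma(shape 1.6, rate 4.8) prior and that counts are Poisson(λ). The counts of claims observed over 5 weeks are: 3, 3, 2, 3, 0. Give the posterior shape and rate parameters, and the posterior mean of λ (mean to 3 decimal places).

Total count ∑xᵢ = 11 over n = 5 weeks.
Gamma is conjugate to the Poisson likelihood: posterior is Gamma(shape = 1.6+11 = 12.6, rate = 4.8+5 = 9.8).
Posterior mean = shape/rate = 12.6/9.8 = 1.286.

Posterior: Gamma(shape=12.6, rate=9.8); mean ≈ 1.286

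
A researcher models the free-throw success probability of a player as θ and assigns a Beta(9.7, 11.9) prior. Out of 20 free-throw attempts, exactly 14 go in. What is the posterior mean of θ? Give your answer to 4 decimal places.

Observing 14 successes and 6 failures updates Beta(9.7, 11.9) by adding the success and failure counts to the two shape parameters: α = 9.7+14 = 23.7, β = 11.9+6 = 17.9.
Posterior mean = α/(α+β) = 23.7/41.6 = 0.5697.

Posterior mean ≈ 0.5697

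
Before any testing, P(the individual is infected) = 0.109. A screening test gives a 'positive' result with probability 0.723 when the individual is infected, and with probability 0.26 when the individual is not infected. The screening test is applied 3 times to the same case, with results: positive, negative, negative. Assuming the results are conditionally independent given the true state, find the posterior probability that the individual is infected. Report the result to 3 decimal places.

With H the event that the individual is infected, the joint likelihood of the observed sequence is P(data|H) = 0.723·0.277·0.277 = 0.055475 and P(data|¬H) = 0.26·0.74·0.74 = 0.14238.
Bayes: P(H|data) = 0.109·0.055475 / (0.109·0.055475 + 0.891·0.14238) = 0.0060468/0.13290 = 0.0455.

Posterior P(H) ≈ 0.045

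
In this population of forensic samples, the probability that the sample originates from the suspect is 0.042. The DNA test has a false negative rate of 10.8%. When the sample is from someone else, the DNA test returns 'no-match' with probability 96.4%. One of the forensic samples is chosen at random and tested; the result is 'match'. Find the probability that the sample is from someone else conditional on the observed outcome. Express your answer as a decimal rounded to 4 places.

Let H be the event that the sample originates from the suspect. P(H) = 0.042, so P(¬H) = 0.958. With E the 'match' result, P(E|H) = 0.892 and P(E|¬H) = 0.036.
P(E) = 0.892·0.042 + 0.036·0.958 = 0.037464 + 0.034488 = 0.071952.
By Bayes' theorem, P(H|E) = 0.037464 / 0.071952 = 0.5207. Hence P(¬H|E) = 1 − 0.5207 = 0.4793.

P(¬H | E) ≈ 0.4793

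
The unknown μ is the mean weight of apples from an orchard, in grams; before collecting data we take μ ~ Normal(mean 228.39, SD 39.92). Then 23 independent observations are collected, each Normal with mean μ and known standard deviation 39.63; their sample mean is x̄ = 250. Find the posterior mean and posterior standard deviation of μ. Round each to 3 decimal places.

Prior precision 1/τ₀² = 1/39.92² = 0.00062751; data precision n/σ² = 23/39.63² = 0.0146447.
Posterior precision = 0.00062751 + 0.0146447 = 0.0152722, giving posterior SD = 1/√0.0152722 = 8.092.
Posterior mean = (0.00062751·228.39 + 0.0146447·250) / 0.0152722 = 249.112.

Posterior mean ≈ 249.112; posterior SD ≈ 8.092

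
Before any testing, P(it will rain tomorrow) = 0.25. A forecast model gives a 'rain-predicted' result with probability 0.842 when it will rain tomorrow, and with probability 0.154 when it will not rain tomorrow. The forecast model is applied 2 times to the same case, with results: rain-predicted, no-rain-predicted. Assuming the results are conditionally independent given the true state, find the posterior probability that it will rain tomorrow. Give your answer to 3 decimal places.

Let H be the event that it will rain tomorrow; start with P(H) = 0.25. P('rain-predicted'|H) = 0.842, P('rain-predicted'|¬H) = 0.154.
Update on result 1 ('rain-predicted'): P(H) ← 0.842·0.2500 / (0.842·0.2500 + 0.154·0.7500) = 0.21050/0.32600 = 0.6457.
Update on result 2 ('no-rain-predicted'): P(H) ← 0.158·0.6457 / (0.158·0.6457 + 0.846·0.3543) = 0.10202/0.40175 = 0.2539.

Posterior P(H) ≈ 0.254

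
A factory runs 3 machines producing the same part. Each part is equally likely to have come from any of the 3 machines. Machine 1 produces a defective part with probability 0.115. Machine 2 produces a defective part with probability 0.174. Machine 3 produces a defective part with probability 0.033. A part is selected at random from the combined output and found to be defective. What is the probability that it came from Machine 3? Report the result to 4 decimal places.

Posterior probability ≈ 0.1025

Tabulate prior·likelihood by source: [1] prior 0.333333, lik 0.115, product 0.03833; [2] prior 0.333333, lik 0.174, product 0.05800; [3] prior 0.333333, lik 0.033, product 0.01100.
Normalizing constant = 0.10733; the posterior for Machine 3 is its product over the sum, 0.01100/0.10733 = 0.1025.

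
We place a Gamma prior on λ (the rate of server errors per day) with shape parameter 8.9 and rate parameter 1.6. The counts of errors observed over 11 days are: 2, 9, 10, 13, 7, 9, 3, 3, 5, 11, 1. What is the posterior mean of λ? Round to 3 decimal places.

Posterior mean ≈ 6.500

Total count ∑xᵢ = 73 over n = 11 days.
Gamma is conjugate to the Poisson likelihood: posterior is Gamma(shape = 8.9+73 = 81.9, rate = 1.6+11 = 12.6).
E[λ | data] = 81.9/12.6 = 6.500.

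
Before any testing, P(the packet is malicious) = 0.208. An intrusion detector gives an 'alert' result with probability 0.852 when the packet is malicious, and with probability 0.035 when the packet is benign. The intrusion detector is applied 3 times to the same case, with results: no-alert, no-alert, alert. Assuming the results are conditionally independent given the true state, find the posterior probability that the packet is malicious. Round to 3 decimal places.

Posterior P(H) ≈ 0.131

With H the event that the packet is malicious, the joint likelihood of the observed sequence is P(data|H) = 0.148·0.148·0.852 = 0.018662 and P(data|¬H) = 0.965·0.965·0.035 = 0.032593.
Bayes: P(H|data) = 0.208·0.018662 / (0.208·0.018662 + 0.792·0.032593) = 0.0038817/0.029695 = 0.1307.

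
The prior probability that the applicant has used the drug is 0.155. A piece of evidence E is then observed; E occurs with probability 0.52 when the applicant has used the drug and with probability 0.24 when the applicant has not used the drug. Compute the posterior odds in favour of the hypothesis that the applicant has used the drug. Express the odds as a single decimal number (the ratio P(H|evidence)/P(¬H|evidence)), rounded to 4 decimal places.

Posterior odds ≈ 0.3974

Prior odds = 0.155/(1−0.155) = 0.18343. In log-odds, ln(0.18343) = -1.6959.
Add log likelihood ratio: ln(2.1667) = 0.77319.
Posterior log-odds = -0.92272, so posterior odds = exp(-0.92272) = 0.39744.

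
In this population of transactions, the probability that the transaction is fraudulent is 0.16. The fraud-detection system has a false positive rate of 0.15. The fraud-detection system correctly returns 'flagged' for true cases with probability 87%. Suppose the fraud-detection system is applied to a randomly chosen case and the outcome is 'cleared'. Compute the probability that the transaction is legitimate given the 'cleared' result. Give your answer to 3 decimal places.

Let H be the event that the transaction is fraudulent. P(H) = 0.16, so P(¬H) = 0.84. With E the 'cleared' result, P(E|H) = 0.13 and P(E|¬H) = 0.85.
P(E) = 0.13·0.16 + 0.85·0.84 = 0.020800 + 0.71400 = 0.73480.
By Bayes' theorem, P(H|E) = 0.020800 / 0.73480 = 0.028. Hence P(¬H|E) = 1 − 0.028 = 0.972.

P(¬H | E) ≈ 0.972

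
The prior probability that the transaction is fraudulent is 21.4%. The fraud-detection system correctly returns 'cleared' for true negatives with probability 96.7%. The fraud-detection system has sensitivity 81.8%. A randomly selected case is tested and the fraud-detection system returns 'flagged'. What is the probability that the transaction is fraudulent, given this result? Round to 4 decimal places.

Write H for 'the transaction is fraudulent'. Prior odds H:¬H = 0.214/0.786 = 0.27226. For the 'flagged' outcome, the likelihood ratio is 0.818/0.033 = 24.788.
Posterior odds = 0.27226 × 24.788 = 6.7489, so P(H|E) = 6.7489/(1+6.7489) = 0.8709.

P(H | E) ≈ 0.8709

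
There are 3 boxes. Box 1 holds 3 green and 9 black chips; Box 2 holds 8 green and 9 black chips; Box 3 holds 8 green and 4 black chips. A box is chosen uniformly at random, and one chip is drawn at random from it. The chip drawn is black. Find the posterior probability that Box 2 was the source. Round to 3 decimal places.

Posterior probability ≈ 0.328

Tabulate prior·likelihood by source: [1] prior 0.333333, lik 0.75, product 0.2500; [2] prior 0.333333, lik 0.5294, product 0.1765; [3] prior 0.333333, lik 0.3333, product 0.1111.
Normalizing constant = 0.53758; the posterior for Box 2 is its product over the sum, 0.1765/0.53758 = 0.328.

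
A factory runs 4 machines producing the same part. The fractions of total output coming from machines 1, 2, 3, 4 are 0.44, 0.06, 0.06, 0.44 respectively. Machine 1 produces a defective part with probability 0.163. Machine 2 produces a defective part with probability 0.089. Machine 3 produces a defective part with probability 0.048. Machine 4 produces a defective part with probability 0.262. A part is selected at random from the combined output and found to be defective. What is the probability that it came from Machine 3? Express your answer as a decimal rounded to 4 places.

P(defective|M1) = 0.163; P(defective|M2) = 0.089; P(defective|M3) = 0.048; P(defective|M4) = 0.262.
Prior × likelihood for each source: 0.44·0.163=0.07172, 0.06·0.089=0.005340, 0.06·0.048=0.002880, 0.44·0.262=0.1153. Summing gives P(defective) = 0.19522.
P(Machine 3 | defective) = 0.002880 / 0.19522 = 0.0148.

Posterior probability ≈ 0.0148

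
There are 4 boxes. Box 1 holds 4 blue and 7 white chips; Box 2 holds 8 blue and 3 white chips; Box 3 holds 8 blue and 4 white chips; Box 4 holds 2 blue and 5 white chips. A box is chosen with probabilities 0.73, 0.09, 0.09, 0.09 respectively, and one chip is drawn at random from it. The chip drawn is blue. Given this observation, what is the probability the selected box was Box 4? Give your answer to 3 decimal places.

Posterior probability ≈ 0.062

Tabulate prior·likelihood by source: [1] prior 0.73, lik 0.3636, product 0.2655; [2] prior 0.09, lik 0.7273, product 0.06545; [3] prior 0.09, lik 0.6667, product 0.06000; [4] prior 0.09, lik 0.2857, product 0.02571.
Normalizing constant = 0.41662; the posterior for Box 4 is its product over the sum, 0.02571/0.41662 = 0.062.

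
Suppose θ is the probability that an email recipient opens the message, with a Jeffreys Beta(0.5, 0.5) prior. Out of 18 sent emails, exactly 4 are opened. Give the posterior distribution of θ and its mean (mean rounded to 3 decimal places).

The binomial likelihood is conjugate to the Beta prior: with 4 successes and 14 failures, the posterior is Beta(0.5+4, 0.5+14) = Beta(4.5, 14.5).
E[θ | data] = 4.5/(4.5+14.5) = 0.237.

Posterior: Beta(4.5, 14.5); mean ≈ 0.237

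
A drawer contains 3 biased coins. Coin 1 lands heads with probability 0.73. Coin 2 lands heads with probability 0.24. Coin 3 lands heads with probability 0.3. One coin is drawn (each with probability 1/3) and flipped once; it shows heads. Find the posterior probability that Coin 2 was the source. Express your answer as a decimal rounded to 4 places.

Tabulate prior·likelihood by source: [1] prior 0.333333, lik 0.73, product 0.2433; [2] prior 0.333333, lik 0.24, product 0.08000; [3] prior 0.333333, lik 0.3, product 0.1000.
Normalizing constant = 0.42333; the posterior for Coin 2 is its product over the sum, 0.08000/0.42333 = 0.1890.

Posterior probability ≈ 0.1890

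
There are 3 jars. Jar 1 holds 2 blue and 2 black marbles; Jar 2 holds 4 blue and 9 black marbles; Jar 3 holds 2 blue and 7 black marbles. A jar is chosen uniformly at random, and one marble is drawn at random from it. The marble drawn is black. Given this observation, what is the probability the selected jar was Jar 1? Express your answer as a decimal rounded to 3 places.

Tabulate prior·likelihood by source: [1] prior 0.333333, lik 0.5, product 0.1667; [2] prior 0.333333, lik 0.6923, product 0.2308; [3] prior 0.333333, lik 0.7778, product 0.2593.
Normalizing constant = 0.65670; the posterior for Jar 1 is its product over the sum, 0.1667/0.65670 = 0.254.

Posterior probability ≈ 0.254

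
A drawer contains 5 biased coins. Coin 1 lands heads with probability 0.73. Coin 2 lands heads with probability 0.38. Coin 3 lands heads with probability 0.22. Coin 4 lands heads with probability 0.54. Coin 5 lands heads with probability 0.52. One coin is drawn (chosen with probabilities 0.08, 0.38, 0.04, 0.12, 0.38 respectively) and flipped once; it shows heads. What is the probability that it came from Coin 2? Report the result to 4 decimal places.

P(heads|C1) = 0.73; P(heads|C2) = 0.38; P(heads|C3) = 0.22; P(heads|C4) = 0.54; P(heads|C5) = 0.52.
Prior × likelihood for each source: 0.08·0.73=0.05840, 0.38·0.38=0.1444, 0.04·0.22=0.008800, 0.12·0.54=0.06480, 0.38·0.52=0.1976. Summing gives P(heads) = 0.47400.
P(Coin 2 | heads) = 0.1444 / 0.47400 = 0.3046.

Posterior probability ≈ 0.3046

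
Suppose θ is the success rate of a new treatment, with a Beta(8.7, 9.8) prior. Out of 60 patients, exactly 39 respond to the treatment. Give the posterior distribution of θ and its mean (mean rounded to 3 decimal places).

Observing 39 successes and 21 failures updates Beta(8.7, 9.8) by adding the success and failure counts to the two shape parameters: α = 8.7+39 = 47.7, β = 9.8+21 = 30.8.
Posterior mean = α/(α+β) = 47.7/78.5 = 0.608.

Posterior: Beta(47.7, 30.8); mean ≈ 0.608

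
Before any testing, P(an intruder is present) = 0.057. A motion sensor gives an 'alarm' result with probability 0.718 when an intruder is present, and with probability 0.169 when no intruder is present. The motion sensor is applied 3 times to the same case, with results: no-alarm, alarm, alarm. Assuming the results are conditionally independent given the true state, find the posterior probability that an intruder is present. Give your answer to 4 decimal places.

With H the event that an intruder is present, the joint likelihood of the observed sequence is P(data|H) = 0.282·0.718·0.718 = 0.14538 and P(data|¬H) = 0.831·0.169·0.169 = 0.023734.
Bayes: P(H|data) = 0.057·0.14538 / (0.057·0.14538 + 0.943·0.023734) = 0.0082865/0.030668 = 0.2702.

Posterior P(H) ≈ 0.2702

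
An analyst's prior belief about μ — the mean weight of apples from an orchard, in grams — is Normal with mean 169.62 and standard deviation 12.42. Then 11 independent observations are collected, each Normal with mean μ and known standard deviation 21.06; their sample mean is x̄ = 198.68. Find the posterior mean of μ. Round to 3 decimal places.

Prior precision 1/τ₀² = 1/12.42² = 0.00648271; data precision n/σ² = 11/21.06² = 0.0248014.
Posterior precision = 0.00648271 + 0.0248014 = 0.0312841.
Posterior mean = (0.00648271·169.62 + 0.0248014·198.68) / 0.0312841 = 192.658.

Posterior mean ≈ 192.658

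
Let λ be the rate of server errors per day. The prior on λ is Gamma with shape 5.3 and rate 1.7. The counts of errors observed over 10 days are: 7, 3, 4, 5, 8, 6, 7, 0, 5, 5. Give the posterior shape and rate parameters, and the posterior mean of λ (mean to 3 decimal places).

Total count ∑xᵢ = 50 over n = 10 days.
Gamma is conjugate to the Poisson likelihood: posterior is Gamma(shape = 5.3+50 = 55.3, rate = 1.7+10 = 11.7).
E[λ | data] = 55.3/11.7 = 4.726.

Posterior: Gamma(shape=55.3, rate=11.7); mean ≈ 4.726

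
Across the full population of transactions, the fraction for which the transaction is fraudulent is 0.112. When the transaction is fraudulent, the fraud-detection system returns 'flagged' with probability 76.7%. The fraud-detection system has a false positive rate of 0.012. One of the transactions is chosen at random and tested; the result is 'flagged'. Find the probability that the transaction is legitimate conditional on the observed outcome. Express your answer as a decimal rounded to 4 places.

Write H for 'the transaction is fraudulent'. Prior odds H:¬H = 0.112/0.888 = 0.12613. For the 'flagged' outcome, the likelihood ratio is 0.767/0.012 = 63.917.
Posterior odds = 0.12613 × 63.917 = 8.0616, so P(H|E) = 8.0616/(1+8.0616) = 0.8896. Then P(¬H|E) = 1 − 0.8896 = 0.1104.

P(¬H | E) ≈ 0.1104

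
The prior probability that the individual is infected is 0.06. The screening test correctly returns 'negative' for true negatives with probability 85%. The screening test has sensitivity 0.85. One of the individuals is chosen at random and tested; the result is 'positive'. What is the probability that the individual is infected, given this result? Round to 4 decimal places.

P(H | E) ≈ 0.2656

Let H be the event that the individual is infected. P(H) = 0.06, so P(¬H) = 0.94. With E the 'positive' result, P(E|H) = 0.85 and P(E|¬H) = 0.15.
P(E) = 0.85·0.06 + 0.15·0.94 = 0.051000 + 0.14100 = 0.19200.
By Bayes' theorem, P(H|E) = 0.051000 / 0.19200 = 0.2656.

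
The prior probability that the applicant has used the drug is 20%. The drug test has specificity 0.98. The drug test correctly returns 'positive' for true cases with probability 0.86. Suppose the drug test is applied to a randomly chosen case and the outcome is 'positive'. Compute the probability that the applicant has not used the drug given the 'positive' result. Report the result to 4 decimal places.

P(¬H | E) ≈ 0.0851

Write H for 'the applicant has used the drug'. Prior odds H:¬H = 0.2/0.8 = 0.25000. For the 'positive' outcome, the likelihood ratio is 0.86/0.02 = 43.000.
Posterior odds = 0.25000 × 43.000 = 10.750, so P(H|E) = 10.750/(1+10.750) = 0.9149. Then P(¬H|E) = 1 − 0.9149 = 0.0851.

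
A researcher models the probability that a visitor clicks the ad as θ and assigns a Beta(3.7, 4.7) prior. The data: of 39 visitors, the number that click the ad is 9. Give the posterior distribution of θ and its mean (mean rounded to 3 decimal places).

Posterior: Beta(12.7, 34.7); mean ≈ 0.268

The binomial likelihood is conjugate to the Beta prior: with 9 successes and 30 failures, the posterior is Beta(3.7+9, 4.7+30) = Beta(12.7, 34.7).
Posterior mean = α/(α+β) = 12.7/47.4 = 0.268.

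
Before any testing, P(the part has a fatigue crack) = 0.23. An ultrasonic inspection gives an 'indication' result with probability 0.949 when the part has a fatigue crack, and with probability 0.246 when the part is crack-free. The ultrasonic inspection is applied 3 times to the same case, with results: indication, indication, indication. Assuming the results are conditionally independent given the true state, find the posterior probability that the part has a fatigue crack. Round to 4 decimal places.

Posterior P(H) ≈ 0.9449

With H the event that the part has a fatigue crack, the joint likelihood of the observed sequence is P(data|H) = 0.949·0.949·0.949 = 0.85467 and P(data|¬H) = 0.246·0.246·0.246 = 0.014887.
Bayes: P(H|data) = 0.23·0.85467 / (0.23·0.85467 + 0.77·0.014887) = 0.19657/0.20804 = 0.9449.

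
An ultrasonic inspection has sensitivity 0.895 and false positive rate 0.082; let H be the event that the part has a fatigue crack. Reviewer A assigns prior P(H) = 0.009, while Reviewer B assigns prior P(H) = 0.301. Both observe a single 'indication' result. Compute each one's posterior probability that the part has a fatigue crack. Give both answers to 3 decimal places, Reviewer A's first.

Reviewer A: 0.090; Reviewer B: 0.825

The likelihood ratio for an 'indication' result is 0.895/0.082 = 10.915.
Reviewer A: prior odds 0.009/0.991 = 0.0090817; posterior odds 0.099124; posterior probability 0.090.
Reviewer B: prior odds 0.301/0.699 = 0.43062; posterior odds 4.7000; posterior probability 0.825.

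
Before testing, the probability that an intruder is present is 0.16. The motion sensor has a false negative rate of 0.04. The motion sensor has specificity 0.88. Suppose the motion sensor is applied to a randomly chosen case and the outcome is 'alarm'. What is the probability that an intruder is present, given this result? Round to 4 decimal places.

Let H be the event that an intruder is present. P(H) = 0.16, so P(¬H) = 0.84. With E the 'alarm' result, P(E|H) = 0.96 and P(E|¬H) = 0.12.
P(E) = 0.96·0.16 + 0.12·0.84 = 0.15360 + 0.10080 = 0.25440.
By Bayes' theorem, P(H|E) = 0.15360 / 0.25440 = 0.6038.

P(H | E) ≈ 0.6038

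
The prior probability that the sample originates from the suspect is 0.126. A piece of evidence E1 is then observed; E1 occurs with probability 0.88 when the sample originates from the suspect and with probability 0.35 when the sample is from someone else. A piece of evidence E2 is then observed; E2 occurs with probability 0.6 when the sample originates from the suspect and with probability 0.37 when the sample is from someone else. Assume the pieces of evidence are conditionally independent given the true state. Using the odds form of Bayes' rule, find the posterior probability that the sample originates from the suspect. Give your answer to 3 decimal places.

Posterior probability ≈ 0.370

Prior odds = 0.126/(1−0.126) = 0.14416. In log-odds, ln(0.14416) = -1.9368.
Add log likelihood ratios: ln(2.5143) + ln(1.6216) = 1.4054.
Posterior log-odds = -0.53138, so posterior odds = exp(-0.53138) = 0.58779. Converting, P(H|E) = 0.58779/1.5878 = 0.370.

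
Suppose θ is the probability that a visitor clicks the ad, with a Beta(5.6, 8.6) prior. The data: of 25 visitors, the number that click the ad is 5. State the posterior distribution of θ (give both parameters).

Posterior: Beta(10.6, 28.6)

The binomial likelihood is conjugate to the Beta prior: with 5 successes and 20 failures, the posterior is Beta(5.6+5, 8.6+20) = Beta(10.6, 28.6).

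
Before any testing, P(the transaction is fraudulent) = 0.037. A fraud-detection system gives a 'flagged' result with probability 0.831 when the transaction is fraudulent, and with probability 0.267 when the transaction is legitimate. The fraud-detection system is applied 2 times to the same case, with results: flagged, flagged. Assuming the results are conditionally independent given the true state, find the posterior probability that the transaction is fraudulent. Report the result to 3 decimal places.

Posterior P(H) ≈ 0.271

Let H be the event that the transaction is fraudulent; start with P(H) = 0.037. P('flagged'|H) = 0.831, P('flagged'|¬H) = 0.267.
Update on result 1 ('flagged'): P(H) ← 0.831·0.0370 / (0.831·0.0370 + 0.267·0.9630) = 0.030747/0.28787 = 0.1068.
Update on result 2 ('flagged'): P(H) ← 0.831·0.1068 / (0.831·0.1068 + 0.267·0.8932) = 0.088759/0.32724 = 0.2712.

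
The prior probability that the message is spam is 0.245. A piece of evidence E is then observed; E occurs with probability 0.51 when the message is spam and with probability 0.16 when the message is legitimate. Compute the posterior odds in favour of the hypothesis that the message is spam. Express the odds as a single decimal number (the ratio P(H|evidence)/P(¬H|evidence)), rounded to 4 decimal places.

Prior odds = 0.245/(1−0.245) = 0.32450.
Likelihood ratio for E = 0.51/0.16 = 3.1875.
Posterior odds = prior odds × LR = 1.0344.

Posterior odds ≈ 1.0344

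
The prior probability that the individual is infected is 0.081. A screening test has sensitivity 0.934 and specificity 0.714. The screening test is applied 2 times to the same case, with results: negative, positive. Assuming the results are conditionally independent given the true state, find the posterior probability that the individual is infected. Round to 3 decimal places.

Let H be the event that the individual is infected; start with P(H) = 0.081. P('positive'|H) = 0.934, P('positive'|¬H) = 0.286.
Update on result 1 ('negative'): P(H) ← 0.066·0.0810 / (0.066·0.0810 + 0.714·0.9190) = 0.0053460/0.66151 = 0.0081.
Update on result 2 ('positive'): P(H) ← 0.934·0.0081 / (0.934·0.0081 + 0.286·0.9919) = 0.0075481/0.29124 = 0.0259.

Posterior P(H) ≈ 0.026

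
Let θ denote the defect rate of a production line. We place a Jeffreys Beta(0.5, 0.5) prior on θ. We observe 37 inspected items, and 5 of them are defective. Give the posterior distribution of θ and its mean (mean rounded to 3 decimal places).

Posterior: Beta(5.5, 32.5); mean ≈ 0.145

Observing 5 successes and 32 failures updates Beta(0.5, 0.5) by adding the success and failure counts to the two shape parameters: α = 0.5+5 = 5.5, β = 0.5+32 = 32.5.
Posterior mean = α/(α+β) = 5.5/38 = 0.145.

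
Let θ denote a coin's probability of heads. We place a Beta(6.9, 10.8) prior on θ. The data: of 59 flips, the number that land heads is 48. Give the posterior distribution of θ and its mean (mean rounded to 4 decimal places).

Observing 48 successes and 11 failures updates Beta(6.9, 10.8) by adding the success and failure counts to the two shape parameters: α = 6.9+48 = 54.9, β = 10.8+11 = 21.8.
E[θ | data] = 54.9/(54.9+21.8) = 0.7158.

Posterior: Beta(54.9, 21.8); mean ≈ 0.7158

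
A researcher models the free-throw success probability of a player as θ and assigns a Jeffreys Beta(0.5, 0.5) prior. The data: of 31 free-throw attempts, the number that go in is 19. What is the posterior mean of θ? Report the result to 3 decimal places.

Posterior mean ≈ 0.609

Observing 19 successes and 12 failures updates Beta(0.5, 0.5) by adding the success and failure counts to the two shape parameters: α = 0.5+19 = 19.5, β = 0.5+12 = 12.5.
E[θ | data] = 19.5/(19.5+12.5) = 0.609.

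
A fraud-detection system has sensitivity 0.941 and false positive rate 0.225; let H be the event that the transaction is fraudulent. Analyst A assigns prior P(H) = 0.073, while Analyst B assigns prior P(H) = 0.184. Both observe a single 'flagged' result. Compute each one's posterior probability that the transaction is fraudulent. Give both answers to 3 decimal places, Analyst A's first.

Analyst A: 0.248; Analyst B: 0.485

The likelihood ratio for a 'flagged' result is 0.941/0.225 = 4.1822.
Analyst A: prior odds 0.073/0.927 = 0.078749; posterior odds 0.32934; posterior probability 0.248.
Analyst B: prior odds 0.184/0.816 = 0.22549; posterior odds 0.94305; posterior probability 0.485.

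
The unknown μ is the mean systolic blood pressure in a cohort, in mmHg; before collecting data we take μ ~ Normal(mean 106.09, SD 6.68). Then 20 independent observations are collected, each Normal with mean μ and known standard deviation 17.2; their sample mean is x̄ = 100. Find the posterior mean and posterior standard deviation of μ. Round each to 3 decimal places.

Posterior mean ≈ 101.516; posterior SD ≈ 3.333

With known σ, the Normal prior is conjugate. Weight on the data is w = (n/σ²)/(n/σ² + 1/τ₀²) = 0.0676041/(0.0676041+0.0224103) = 0.75104.
Posterior mean = w·x̄ + (1−w)·μ₀ = 0.75104·100 + 0.24896·106.09 = 101.516. Posterior variance = 1/(0.0676041+0.0224103) = 11.1093, so SD = 3.333.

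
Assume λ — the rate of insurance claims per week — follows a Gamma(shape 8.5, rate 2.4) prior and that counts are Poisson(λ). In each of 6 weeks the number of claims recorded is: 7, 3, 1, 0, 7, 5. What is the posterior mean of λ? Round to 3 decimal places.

Posterior mean ≈ 3.750

Total count ∑xᵢ = 23 over n = 6 weeks.
Gamma is conjugate to the Poisson likelihood: posterior is Gamma(shape = 8.5+23 = 31.5, rate = 2.4+6 = 8.4).
Posterior mean = shape/rate = 31.5/8.4 = 3.750.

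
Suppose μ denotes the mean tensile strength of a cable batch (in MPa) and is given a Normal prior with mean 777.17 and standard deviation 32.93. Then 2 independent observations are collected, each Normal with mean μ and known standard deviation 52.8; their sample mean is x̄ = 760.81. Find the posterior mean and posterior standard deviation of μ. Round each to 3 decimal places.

With known σ, the Normal prior is conjugate. Weight on the data is w = (n/σ²)/(n/σ² + 1/τ₀²) = 0.00071740/(0.00071740+0.00092218) = 0.43755.
Posterior mean = w·x̄ + (1−w)·μ₀ = 0.43755·760.81 + 0.56245·777.17 = 770.012. Posterior variance = 1/(0.00071740+0.00092218) = 609.911, so SD = 24.696.

Posterior mean ≈ 770.012; posterior SD ≈ 24.696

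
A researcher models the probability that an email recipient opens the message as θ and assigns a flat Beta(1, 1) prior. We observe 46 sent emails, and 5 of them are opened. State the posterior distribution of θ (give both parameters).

Posterior: Beta(6, 42)

Observing 5 successes and 41 failures updates Beta(1, 1) by adding the success and failure counts to the two shape parameters: α = 1+5 = 6, β = 1+41 = 42.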